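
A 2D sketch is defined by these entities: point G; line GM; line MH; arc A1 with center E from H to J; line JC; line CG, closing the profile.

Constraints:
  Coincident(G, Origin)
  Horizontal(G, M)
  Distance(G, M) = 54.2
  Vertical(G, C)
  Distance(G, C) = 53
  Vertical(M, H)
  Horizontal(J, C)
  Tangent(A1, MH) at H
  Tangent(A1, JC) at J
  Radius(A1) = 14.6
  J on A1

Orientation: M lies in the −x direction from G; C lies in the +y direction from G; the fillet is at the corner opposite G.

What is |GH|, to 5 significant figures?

66.424

The virtual corner opposite G is at (-54.200, 53.000). Since A1 is tangent to MH there, EH ⟂ MH and A1 meets JC tangentially, so EJ is at right angles to JC, with radius 14.6, so the center E sits 14.6 in from both sides at E = (-39.600, 38.400). That places the tangent points at H = (-54.200, 38.400) on MH and J = (-39.600, 53.000) on JC. Then |GH| = |H − G| = 66.424.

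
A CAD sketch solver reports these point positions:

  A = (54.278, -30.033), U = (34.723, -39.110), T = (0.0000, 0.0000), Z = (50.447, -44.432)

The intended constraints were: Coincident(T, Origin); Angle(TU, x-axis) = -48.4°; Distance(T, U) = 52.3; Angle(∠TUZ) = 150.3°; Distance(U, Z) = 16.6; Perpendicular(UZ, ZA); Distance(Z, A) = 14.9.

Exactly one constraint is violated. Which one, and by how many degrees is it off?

Perpendicular(UZ, ZA) — off by 3.80°.

T = (0.00, 0.00) ✓; TU at -48.40° ✓; |TU| = 52.30 ✓; ∠TUZ = 150.3° ✓; |UZ| = 16.60 ✓; ∠(UZ, ZA) = 93.80° ✗; |ZA| = 14.90 ✓.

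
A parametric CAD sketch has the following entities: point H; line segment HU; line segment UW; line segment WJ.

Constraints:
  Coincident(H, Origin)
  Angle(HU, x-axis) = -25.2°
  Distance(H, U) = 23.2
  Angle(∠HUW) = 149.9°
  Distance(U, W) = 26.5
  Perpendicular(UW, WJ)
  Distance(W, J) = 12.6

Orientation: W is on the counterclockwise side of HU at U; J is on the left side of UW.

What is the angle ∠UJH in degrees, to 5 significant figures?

24.243°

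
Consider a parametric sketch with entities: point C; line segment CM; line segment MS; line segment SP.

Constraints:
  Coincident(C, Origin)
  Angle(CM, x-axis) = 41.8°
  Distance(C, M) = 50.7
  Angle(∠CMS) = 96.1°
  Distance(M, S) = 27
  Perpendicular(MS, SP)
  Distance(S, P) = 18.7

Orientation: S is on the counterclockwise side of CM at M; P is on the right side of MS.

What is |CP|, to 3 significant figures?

76.3

C is at the origin; CM runs at 41.8° with length 50.7, so M = 50.7·(cos 41.8°, sin 41.8°) = (37.8, 33.8). ∠CMS = 96.1°, so MS runs at 41.8° + (180° − 96.1°) = 126° from the x-axis; with |MS| = 27.0, S = M + 27.0·(cos 126°, sin 126°) = (22.0, 55.7). MS is perpendicular to SP; with |SP| = 18.7 on the right of MS, P = S + 18.7·(0.812, 0.584) = (37.2, 66.6). Then |CP| = |P − C| = 76.3.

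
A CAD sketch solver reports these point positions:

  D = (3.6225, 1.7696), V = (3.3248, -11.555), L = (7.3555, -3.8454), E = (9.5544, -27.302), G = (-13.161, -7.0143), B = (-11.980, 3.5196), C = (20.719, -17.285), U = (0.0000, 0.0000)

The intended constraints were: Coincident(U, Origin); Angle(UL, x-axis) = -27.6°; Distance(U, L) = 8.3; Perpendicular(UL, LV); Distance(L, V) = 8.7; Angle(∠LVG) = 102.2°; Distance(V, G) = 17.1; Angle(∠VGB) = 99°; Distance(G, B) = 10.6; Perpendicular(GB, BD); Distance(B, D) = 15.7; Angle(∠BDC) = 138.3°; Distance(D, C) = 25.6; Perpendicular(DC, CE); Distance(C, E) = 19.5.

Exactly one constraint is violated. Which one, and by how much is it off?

Distance(C, E) = 19.5 — off by 4.50.

U = (0.00, 0.00) ✓; UL at -27.60° ✓; |UL| = 8.300 ✓; ∠(UL, LV) = 90.00° ✓; |LV| = 8.700 ✓; ∠LVG = 102.2° ✓; |VG| = 17.10 ✓; ∠VGB = 99.00° ✓; |GB| = 10.60 ✓; ∠(GB, BD) = 90.00° ✓; |BD| = 15.70 ✓; ∠BDC = 138.3° ✓; |DC| = 25.60 ✓; ∠(DC, CE) = 90.00° ✓; |CE| = 15.00 ✗.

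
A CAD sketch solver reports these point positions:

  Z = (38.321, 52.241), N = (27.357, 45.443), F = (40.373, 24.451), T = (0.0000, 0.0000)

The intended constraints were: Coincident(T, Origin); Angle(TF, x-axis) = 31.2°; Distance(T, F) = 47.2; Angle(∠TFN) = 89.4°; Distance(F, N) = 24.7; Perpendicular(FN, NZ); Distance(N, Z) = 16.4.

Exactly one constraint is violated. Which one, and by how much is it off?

Distance(N, Z) = 16.4 — off by 3.50.

T = (0.00, 0.00) ✓; TF at 31.20° ✓; |TF| = 47.20 ✓; ∠TFN = 89.40° ✓; |FN| = 24.70 ✓; ∠(FN, NZ) = 90.00° ✓; |NZ| = 12.90 ✗.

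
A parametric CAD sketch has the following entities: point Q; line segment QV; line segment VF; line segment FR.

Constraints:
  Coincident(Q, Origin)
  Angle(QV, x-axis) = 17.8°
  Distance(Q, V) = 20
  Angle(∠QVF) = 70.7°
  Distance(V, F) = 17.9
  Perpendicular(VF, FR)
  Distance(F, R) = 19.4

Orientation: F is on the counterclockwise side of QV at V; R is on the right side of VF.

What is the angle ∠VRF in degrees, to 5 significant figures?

42.697°

Q is at the origin; QV runs at 17.8° with length 20.0, so V = 20.0·(cos 17.8°, sin 17.8°) = (19.043, 6.1139). ∠QVF = 70.7°, so VF runs at 17.8° + (180° − 70.7°) = 127.10° from the x-axis; with |VF| = 17.9, F = V + 17.9·(cos 127.10°, sin 127.10°) = (8.2452, 20.391). VF is perpendicular to FR; with |FR| = 19.4 on the right of VF, R = F + 19.4·(0.79758, 0.60321) = (23.718, 32.093). Then cos ∠VRF = RV·RF / (|RV||RF|), giving 42.697°.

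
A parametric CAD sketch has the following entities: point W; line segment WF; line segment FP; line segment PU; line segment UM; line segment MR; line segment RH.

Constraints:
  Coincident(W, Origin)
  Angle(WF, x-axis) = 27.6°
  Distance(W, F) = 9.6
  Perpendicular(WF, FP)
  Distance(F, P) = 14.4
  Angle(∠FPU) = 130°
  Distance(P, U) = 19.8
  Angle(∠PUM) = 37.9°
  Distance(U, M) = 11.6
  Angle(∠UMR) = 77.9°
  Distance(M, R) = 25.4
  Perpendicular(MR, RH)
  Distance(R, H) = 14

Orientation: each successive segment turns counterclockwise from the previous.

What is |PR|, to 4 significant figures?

15.75

W is at the origin; WF runs at 27.6° with length 9.6, so F = (8.508, 4.448). The perpendicularity gives FP at right angles to WF, so FP runs at 117.6°; with |FP| = 14.4, P = (1.836, 17.21). ∠FPU = 130.0° gives PU at 167.6° from the x-axis; with |PU| = 19.8, U = (-17.50, 21.46). ∠PUM = 37.9° gives UM at -50.30° from the x-axis; with |UM| = 11.6, M = (-10.09, 12.54). ∠UMR = 77.9° gives MR at 51.80° from the x-axis; with |MR| = 25.4, R = (5.615, 32.50). Then |PR| = |R − P| = 15.75.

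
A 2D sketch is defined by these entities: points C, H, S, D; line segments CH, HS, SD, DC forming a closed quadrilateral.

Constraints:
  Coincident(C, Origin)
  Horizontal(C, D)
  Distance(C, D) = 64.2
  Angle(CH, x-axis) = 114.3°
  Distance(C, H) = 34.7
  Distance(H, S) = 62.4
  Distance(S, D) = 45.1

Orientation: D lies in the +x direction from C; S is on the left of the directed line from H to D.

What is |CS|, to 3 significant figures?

63.1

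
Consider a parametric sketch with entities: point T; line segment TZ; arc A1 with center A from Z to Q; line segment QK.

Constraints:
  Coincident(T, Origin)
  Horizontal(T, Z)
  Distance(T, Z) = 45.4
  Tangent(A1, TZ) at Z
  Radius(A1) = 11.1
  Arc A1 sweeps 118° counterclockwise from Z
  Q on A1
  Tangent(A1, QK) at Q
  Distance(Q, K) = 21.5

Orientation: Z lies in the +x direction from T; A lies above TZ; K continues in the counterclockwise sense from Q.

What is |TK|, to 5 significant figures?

57.274

T is at the origin; TZ is horizontal with |TZ| = 45.4 and Z on the +x side, so Z = (45.400, 0.0000). Since A1 is tangent to TZ there, AZ ⟂ TZ, so A = Z + (0, 11.1) = (45.400, 11.100). On A1, Z sits at bearing -90° from A; a 118° counterclockwise sweep puts Q at bearing 28°, so Q = A + 11.1·(cos 28°, sin 28°) = (55.201, 16.311). Tangency of A1 to QK means the radius AQ is perpendicular to QK, so QK runs along (−sin 28°, cos 28°); with |QK| = 21.5, K = (45.107, 35.295). Then |TK| = |K − T| = 57.274.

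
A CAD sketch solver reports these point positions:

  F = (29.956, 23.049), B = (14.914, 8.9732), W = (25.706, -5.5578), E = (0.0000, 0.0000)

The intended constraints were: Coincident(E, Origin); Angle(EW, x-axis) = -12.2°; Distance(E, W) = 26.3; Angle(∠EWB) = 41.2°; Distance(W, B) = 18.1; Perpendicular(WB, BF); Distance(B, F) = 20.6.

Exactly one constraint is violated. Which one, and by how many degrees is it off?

Perpendicular(WB, BF) — off by 6.50°.

E = (0.00, 0.00) ✓; EW at -12.20° ✓; |EW| = 26.30 ✓; ∠EWB = 41.20° ✓; |WB| = 18.10 ✓; ∠(WB, BF) = 83.50° ✗; |BF| = 20.60 ✓.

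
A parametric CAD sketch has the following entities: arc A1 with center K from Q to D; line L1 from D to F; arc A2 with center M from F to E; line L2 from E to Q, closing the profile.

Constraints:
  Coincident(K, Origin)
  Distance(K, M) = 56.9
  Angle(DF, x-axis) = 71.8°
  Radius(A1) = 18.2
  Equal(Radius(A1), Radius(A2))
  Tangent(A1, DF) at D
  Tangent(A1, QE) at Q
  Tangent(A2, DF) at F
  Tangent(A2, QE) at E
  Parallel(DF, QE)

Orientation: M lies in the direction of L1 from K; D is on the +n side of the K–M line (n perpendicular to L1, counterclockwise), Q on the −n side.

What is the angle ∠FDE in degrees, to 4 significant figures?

32.61°

The slot axis is L1's direction at 71.8°, so u = (cos 71.8°, sin 71.8°) = (0.3123, 0.9500) and n = (−sin 71.8°, cos 71.8°) = (-0.9500, 0.3123). K is at the origin and M lies 56.9 along u from K, so M = 56.9·u = (17.77, 54.05). Tangency of A1 to both parallel lines with radius 18.2 puts D and Q at K ± 18.2·n: D = (-17.29, 5.684), Q = (17.29, -5.684). Equal radii place F and E the same way about M: F = M + 18.2·n = (0.4824, 59.74), E = M − 18.2·n = (35.06, 48.37). Then cos ∠FDE = DF·DE / (|DF||DE|), giving 32.61°.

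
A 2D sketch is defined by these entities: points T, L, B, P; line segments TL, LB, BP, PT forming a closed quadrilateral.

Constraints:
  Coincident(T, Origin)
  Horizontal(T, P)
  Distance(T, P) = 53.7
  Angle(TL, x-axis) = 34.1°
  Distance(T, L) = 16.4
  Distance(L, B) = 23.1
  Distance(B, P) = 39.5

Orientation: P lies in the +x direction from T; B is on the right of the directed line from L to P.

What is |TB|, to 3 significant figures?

21.6

T is at the origin; TP is horizontal with |TP| = 53.7 and P in +x, so P = (53.7, 0). TL runs at 34.1° with |TL| = 16.4, so L = (13.6, 9.19). B is determined by |LB| = 23.1 and |BP| = 39.5 together: it lies at the intersection of circle(L, 23.1) and circle(P, 39.5). With |LP| = 41.2, the foot of the radical line on LP is 8.11 from L and the perpendicular offset is √(23.1² − 8.11²) = 21.6. Taking the right-of-LP solution: B = (16.7, -13.7).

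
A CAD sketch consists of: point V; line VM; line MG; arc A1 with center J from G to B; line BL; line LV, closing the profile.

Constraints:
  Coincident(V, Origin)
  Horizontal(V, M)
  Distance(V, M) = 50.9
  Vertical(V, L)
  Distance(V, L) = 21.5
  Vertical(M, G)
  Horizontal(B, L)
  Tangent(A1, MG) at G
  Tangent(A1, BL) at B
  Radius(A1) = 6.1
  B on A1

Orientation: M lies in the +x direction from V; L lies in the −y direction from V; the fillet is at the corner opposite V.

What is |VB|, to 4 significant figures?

49.69

V is at the origin; V and M share the same y with |VM| = 50.9 and M on the +x side, so M = (50.90, 0.000). V and L share the same x with |VL| = 21.5 and L on the −y side, so L = (0.000, -21.50). The virtual corner opposite V is at (50.90, -21.50). The tangent condition forces JG to be normal to MG and the tangent condition forces JB to be normal to BL, with radius 6.1, so the center J sits 6.1 in from both sides at J = (44.80, -15.40). That places the tangent points at G = (50.90, -15.40) on MG and B = (44.80, -21.50) on BL. Then |VB| = |B − V| = 49.69.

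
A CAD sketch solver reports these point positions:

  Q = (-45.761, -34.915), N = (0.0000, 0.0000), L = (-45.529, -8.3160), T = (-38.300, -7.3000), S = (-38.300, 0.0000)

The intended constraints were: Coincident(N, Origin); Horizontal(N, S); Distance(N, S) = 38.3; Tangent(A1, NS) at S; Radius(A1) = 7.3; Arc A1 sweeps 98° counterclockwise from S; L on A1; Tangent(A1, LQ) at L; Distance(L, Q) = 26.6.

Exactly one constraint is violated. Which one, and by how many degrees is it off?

Tangent(A1, LQ) at L — off by 8.50°.

N = (0.00, 0.00) ✓; N.y = 0.00, S.y = 0.00 ✓; |NS| = 38.30 ✓; ∠(TS, SN) = 90.00° ✓; |TS| = 7.300 ✓; bearing(T→L) − bearing(T→S) = 98.00° ✓; |TL| = 7.300 ✓; ∠(TL, LQ) = 98.50° ✗; |LQ| = 26.60 ✓.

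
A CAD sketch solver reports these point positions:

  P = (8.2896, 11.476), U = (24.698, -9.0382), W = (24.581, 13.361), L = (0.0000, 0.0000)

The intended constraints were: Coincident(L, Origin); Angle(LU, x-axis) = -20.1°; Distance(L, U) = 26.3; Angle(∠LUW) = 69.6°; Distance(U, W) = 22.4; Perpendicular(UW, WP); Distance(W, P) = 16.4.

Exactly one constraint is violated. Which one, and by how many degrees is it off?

Perpendicular(UW, WP) — off by 6.30°.

L = (0.00, 0.00) ✓; LU at -20.10° ✓; |LU| = 26.30 ✓; ∠LUW = 69.60° ✓; |UW| = 22.40 ✓; ∠(UW, WP) = 96.30° ✗; |WP| = 16.40 ✓.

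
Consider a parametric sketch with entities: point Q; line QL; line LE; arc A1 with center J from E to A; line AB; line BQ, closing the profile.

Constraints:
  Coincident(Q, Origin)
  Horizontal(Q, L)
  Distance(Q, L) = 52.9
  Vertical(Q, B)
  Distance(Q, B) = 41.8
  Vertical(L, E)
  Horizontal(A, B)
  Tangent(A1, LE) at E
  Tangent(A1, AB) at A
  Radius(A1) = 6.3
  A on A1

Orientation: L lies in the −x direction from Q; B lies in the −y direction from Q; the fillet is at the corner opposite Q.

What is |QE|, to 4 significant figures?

63.71

Q is at the origin; Q and L share the same y with |QL| = 52.9 and L on the −x side, so L = (-52.90, 0.000). Q and B share the same x with |QB| = 41.8 and B on the −y side, so B = (0.000, -41.80). The virtual corner opposite Q is at (-52.90, -41.80). Since A1 is tangent to LE there, JE ⟂ LE and since A1 is tangent to AB there, JA ⟂ AB, with radius 6.3, so the center J sits 6.3 in from both sides at J = (-46.60, -35.50). That places the tangent points at E = (-52.90, -35.50) on LE and A = (-46.60, -41.80) on AB. Then |QE| = |E − Q| = 63.71.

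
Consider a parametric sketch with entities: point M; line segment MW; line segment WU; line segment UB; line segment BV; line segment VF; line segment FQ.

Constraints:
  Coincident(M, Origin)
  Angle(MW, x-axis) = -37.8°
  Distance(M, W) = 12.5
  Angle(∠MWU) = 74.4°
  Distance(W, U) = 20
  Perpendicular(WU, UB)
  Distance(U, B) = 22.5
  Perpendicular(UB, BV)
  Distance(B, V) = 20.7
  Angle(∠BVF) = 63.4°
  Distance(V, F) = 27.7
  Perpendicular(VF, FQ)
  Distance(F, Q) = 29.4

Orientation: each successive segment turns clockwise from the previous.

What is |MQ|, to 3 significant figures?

34.6

M is at the origin; MW runs at -37.8° with length 12.5, so W = (9.88, -7.66). ∠MWU = 74.4° gives WU at -143° from the x-axis; with |WU| = 20.0, U = (-6.18, -19.6). WU is perpendicular to UB, so UB runs at 127°; with |UB| = 22.5, B = (-19.6, -1.52). UB ⟂ BV, so BV runs at 36.6°; with |BV| = 20.7, V = (-2.98, 10.8). ∠BVF = 63.4° gives VF at -80.0° from the x-axis; with |VF| = 27.7, F = (1.83, -16.5). The perpendicularity gives FQ at right angles to VF, so FQ runs at -170°; with |FQ| = 29.4, Q = (-27.1, -21.6). Then |MQ| = |Q − M| = 34.6.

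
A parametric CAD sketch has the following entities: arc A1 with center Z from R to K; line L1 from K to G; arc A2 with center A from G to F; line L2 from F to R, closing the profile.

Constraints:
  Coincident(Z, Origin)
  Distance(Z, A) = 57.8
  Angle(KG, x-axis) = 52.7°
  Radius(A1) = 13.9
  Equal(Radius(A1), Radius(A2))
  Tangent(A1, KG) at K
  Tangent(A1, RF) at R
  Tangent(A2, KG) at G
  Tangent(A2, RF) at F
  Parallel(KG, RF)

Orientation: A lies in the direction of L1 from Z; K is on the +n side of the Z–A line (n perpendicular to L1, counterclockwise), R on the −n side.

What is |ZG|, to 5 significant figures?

59.448

The slot axis is L1's direction at 52.7°, so u = (cos 52.7°, sin 52.7°) = (0.60599, 0.79547) and n = (−sin 52.7°, cos 52.7°) = (-0.79547, 0.60599). Z is at the origin and A lies 57.8 along u from Z, so A = 57.8·u = (35.026, 45.978). Tangency of A1 to both parallel lines with radius 13.9 puts K and R at Z ± 13.9·n: K = (-11.057, 8.4232), R = (11.057, -8.4232). Equal radii place G and F the same way about A: G = A + 13.9·n = (23.969, 54.402), F = A − 13.9·n = (46.083, 37.555). Then |ZG| = |G − Z| = 59.448.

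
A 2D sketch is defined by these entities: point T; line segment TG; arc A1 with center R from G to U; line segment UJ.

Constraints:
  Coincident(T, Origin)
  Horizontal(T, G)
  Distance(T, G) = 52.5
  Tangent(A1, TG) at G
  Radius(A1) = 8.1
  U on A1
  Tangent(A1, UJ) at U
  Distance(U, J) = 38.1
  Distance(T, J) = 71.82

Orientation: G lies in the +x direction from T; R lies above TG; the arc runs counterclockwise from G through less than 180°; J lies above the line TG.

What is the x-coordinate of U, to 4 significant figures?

60.49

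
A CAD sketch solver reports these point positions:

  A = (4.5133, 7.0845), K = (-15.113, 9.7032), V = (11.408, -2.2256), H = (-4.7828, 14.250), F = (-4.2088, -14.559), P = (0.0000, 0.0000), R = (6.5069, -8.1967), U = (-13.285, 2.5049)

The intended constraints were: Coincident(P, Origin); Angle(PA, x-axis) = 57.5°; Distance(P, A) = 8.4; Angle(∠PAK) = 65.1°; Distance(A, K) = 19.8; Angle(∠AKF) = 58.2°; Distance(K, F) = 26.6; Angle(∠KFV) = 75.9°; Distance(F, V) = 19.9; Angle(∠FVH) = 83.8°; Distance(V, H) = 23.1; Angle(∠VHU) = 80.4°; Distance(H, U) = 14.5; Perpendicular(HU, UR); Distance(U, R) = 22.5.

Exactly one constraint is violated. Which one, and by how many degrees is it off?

Perpendicular(HU, UR) — off by 7.50°.

P = (0.00, 0.00) ✓; PA at 57.50° ✓; |PA| = 8.400 ✓; ∠PAK = 65.10° ✓; |AK| = 19.80 ✓; ∠AKF = 58.20° ✓; |KF| = 26.60 ✓; ∠KFV = 75.90° ✓; |FV| = 19.90 ✓; ∠FVH = 83.80° ✓; |VH| = 23.10 ✓; ∠VHU = 80.40° ✓; |HU| = 14.50 ✓; ∠(HU, UR) = 97.50° ✗; |UR| = 22.50 ✓.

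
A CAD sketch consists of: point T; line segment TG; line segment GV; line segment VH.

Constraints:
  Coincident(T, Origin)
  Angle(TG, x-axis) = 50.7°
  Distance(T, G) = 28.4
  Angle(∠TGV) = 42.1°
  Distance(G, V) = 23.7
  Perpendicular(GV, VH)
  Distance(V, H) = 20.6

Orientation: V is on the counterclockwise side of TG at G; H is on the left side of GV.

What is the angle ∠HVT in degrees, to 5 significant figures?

7.8582°

T is at the origin; TG runs at 50.7° with length 28.4, so G = 28.4·(cos 50.7°, sin 50.7°) = (17.988, 21.977). ∠TGV = 42.1°, so GV runs at 50.7° + (180° − 42.1°) = 188.60° from the x-axis; with |GV| = 23.7, V = G + 23.7·(cos 188.60°, sin 188.60°) = (-5.4455, 18.433). GV is perpendicular to VH; with |VH| = 20.6 on the left of GV, H = V + 20.6·(0.14954, -0.98876) = (-2.3651, -1.9353). Then cos ∠HVT = VH·VT / (|VH||VT|), giving 7.8582°.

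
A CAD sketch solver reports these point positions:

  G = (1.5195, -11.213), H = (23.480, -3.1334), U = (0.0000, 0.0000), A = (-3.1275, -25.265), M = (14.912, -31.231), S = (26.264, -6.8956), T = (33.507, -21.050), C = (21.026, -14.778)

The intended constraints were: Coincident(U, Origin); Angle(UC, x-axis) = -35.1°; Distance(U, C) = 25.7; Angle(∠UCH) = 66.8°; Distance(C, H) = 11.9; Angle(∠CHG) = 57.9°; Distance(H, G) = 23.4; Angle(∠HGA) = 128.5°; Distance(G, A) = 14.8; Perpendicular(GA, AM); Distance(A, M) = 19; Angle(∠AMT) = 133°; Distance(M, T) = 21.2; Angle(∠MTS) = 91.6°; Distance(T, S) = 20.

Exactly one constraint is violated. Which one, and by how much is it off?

Distance(T, S) = 20 — off by 4.10.

U = (0.00, 0.00) ✓; UC at -35.10° ✓; |UC| = 25.70 ✓; ∠UCH = 66.80° ✓; |CH| = 11.90 ✓; ∠CHG = 57.90° ✓; |HG| = 23.40 ✓; ∠HGA = 128.5° ✓; |GA| = 14.80 ✓; ∠(GA, AM) = 90.00° ✓; |AM| = 19.00 ✓; ∠AMT = 133.0° ✓; |MT| = 21.20 ✓; ∠MTS = 91.60° ✓; |TS| = 15.90 ✗.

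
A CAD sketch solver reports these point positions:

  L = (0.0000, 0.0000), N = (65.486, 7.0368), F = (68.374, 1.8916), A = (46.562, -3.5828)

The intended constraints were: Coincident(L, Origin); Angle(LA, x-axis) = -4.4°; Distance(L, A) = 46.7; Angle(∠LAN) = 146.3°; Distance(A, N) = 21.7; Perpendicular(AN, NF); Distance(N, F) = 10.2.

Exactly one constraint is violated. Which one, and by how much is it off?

Distance(N, F) = 10.2 — off by 4.30.

L = (0.00, 0.00) ✓; LA at -4.400° ✓; |LA| = 46.70 ✓; ∠LAN = 146.3° ✓; |AN| = 21.70 ✓; ∠(AN, NF) = 89.99° ✓; |NF| = 5.900 ✗.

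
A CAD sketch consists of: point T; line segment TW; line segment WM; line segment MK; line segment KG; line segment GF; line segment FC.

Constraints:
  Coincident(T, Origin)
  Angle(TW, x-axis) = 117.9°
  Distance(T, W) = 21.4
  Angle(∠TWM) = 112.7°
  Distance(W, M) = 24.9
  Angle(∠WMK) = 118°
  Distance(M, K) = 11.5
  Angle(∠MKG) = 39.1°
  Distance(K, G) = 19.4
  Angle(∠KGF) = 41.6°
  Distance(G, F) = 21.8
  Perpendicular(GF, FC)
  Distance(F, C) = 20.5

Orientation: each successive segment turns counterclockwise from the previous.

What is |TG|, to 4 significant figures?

26.86

T is at the origin; TW runs at 117.9° with length 21.4, so W = (-10.01, 18.91). ∠TWM = 112.7° gives WM at -174.8° from the x-axis; with |WM| = 24.9, M = (-34.81, 16.66). ∠WMK = 118.0° gives MK at -112.8° from the x-axis; with |MK| = 11.5, K = (-39.27, 6.054). ∠MKG = 39.1° gives KG at 28.10° from the x-axis; with |KG| = 19.4, G = (-22.15, 15.19). Then |TG| = |G − T| = 26.86.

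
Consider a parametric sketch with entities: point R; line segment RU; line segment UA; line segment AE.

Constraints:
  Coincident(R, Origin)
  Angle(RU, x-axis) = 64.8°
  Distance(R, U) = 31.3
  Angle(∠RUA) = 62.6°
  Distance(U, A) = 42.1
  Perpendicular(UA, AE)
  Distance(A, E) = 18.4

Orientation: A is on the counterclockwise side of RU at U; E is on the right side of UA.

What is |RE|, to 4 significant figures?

53.86

R is at the origin; RU runs at 64.8° with length 31.3, so U = 31.3·(cos 64.8°, sin 64.8°) = (13.33, 28.32). ∠RUA = 62.6°, so UA runs at 64.8° + (180° − 62.6°) = 182.2° from the x-axis; with |UA| = 42.1, A = U + 42.1·(cos 182.2°, sin 182.2°) = (-28.74, 26.70). UA ⟂ AE; with |AE| = 18.4 on the right of UA, E = A + 18.4·(-0.03839, 0.9993) = (-29.45, 45.09). Then |RE| = |E − R| = 53.86.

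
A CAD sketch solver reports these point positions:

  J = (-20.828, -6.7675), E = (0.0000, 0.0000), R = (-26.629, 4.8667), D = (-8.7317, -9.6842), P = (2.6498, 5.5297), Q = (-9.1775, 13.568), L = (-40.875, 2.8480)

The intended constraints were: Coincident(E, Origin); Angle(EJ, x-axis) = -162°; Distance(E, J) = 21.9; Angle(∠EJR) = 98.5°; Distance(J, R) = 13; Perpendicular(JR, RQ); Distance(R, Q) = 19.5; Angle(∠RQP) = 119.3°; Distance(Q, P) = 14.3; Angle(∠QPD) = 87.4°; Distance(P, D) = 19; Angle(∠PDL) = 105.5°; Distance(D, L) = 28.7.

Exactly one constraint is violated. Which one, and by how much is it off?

Distance(D, L) = 28.7 — off by 5.80.

E = (0.00, 0.00) ✓; EJ at -162.0° ✓; |EJ| = 21.90 ✓; ∠EJR = 98.50° ✓; |JR| = 13.00 ✓; ∠(JR, RQ) = 90.00° ✓; |RQ| = 19.50 ✓; ∠RQP = 119.3° ✓; |QP| = 14.30 ✓; ∠QPD = 87.40° ✓; |PD| = 19.00 ✓; ∠PDL = 105.5° ✓; |DL| = 34.50 ✗.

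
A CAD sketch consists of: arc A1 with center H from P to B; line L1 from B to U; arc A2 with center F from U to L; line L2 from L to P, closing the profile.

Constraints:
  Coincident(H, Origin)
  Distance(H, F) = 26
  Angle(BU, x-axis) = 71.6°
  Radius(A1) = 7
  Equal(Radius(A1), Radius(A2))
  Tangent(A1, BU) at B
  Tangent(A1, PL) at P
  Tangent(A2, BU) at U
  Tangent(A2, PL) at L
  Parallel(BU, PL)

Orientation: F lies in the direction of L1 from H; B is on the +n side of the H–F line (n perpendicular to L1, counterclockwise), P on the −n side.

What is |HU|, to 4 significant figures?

26.93

Tangency of A1 to both parallel lines with radius 7.0 puts B and P at H ± 7.0·n: B = (-6.642, 2.210), P = (6.642, -2.210). Equal radii place U and L the same way about F: U = F + 7.0·n = (1.565, 26.88), L = F − 7.0·n = (14.85, 22.46). Then |HU| = |U − H| = 26.93.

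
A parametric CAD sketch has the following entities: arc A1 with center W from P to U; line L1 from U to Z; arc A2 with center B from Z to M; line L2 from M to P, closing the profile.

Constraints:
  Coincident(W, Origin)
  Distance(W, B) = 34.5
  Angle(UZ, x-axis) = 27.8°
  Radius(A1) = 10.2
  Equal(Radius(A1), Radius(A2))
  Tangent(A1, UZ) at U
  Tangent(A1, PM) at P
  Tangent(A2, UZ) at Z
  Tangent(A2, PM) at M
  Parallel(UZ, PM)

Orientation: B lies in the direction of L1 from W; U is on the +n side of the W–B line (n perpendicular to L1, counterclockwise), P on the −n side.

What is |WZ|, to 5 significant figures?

35.976

The slot axis is L1's direction at 27.8°, so u = (cos 27.8°, sin 27.8°) = (0.88458, 0.46639) and n = (−sin 27.8°, cos 27.8°) = (-0.46639, 0.88458). W is at the origin and B lies 34.5 along u from W, so B = 34.5·u = (30.518, 16.090). Tangency of A1 to both parallel lines with radius 10.2 puts U and P at W ± 10.2·n: U = (-4.7571, 9.0227), P = (4.7571, -9.0227). Equal radii place Z and M the same way about B: Z = B + 10.2·n = (25.761, 25.113), M = B − 10.2·n = (35.275, 7.0676). Then |WZ| = |Z − W| = 35.976.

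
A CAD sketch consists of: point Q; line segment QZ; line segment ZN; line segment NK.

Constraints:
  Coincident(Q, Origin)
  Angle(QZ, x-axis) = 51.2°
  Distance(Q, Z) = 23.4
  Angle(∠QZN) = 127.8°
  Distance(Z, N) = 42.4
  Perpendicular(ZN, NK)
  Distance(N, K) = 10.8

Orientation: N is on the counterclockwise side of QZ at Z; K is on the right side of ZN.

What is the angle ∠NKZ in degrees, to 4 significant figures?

75.71°

Q is at the origin; QZ runs at 51.2° with length 23.4, so Z = 23.4·(cos 51.2°, sin 51.2°) = (14.66, 18.24). ∠QZN = 127.8°, so ZN runs at 51.2° + (180° − 127.8°) = 103.4° from the x-axis; with |ZN| = 42.4, N = Z + 42.4·(cos 103.4°, sin 103.4°) = (4.836, 59.48). ZN ⟂ NK; with |NK| = 10.8 on the right of ZN, K = N + 10.8·(0.9728, 0.2317) = (15.34, 61.99). Then cos ∠NKZ = KN·KZ / (|KN||KZ|), giving 75.71°.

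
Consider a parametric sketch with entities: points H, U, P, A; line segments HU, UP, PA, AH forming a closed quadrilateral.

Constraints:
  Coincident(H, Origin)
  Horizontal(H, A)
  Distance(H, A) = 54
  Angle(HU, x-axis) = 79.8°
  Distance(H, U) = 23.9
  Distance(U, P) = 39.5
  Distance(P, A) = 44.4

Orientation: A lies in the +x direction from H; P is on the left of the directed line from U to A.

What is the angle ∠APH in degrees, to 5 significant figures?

62.578°

Checks: |UP| = 39.50 ✓; |PA| = 44.40 ✓.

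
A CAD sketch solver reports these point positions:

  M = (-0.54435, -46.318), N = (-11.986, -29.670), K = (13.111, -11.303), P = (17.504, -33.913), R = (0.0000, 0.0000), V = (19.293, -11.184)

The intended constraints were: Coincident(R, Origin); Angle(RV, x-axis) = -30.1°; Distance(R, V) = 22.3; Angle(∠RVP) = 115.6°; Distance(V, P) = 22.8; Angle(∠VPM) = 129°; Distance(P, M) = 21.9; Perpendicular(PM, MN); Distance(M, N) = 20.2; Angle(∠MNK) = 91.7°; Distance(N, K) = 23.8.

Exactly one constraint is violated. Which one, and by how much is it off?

Distance(N, K) = 23.8 — off by 7.30.

R = (0.00, 0.00) ✓; RV at -30.10° ✓; |RV| = 22.30 ✓; ∠RVP = 115.6° ✓; |VP| = 22.80 ✓; ∠VPM = 129.0° ✓; |PM| = 21.90 ✓; ∠(PM, MN) = 90.00° ✓; |MN| = 20.20 ✓; ∠MNK = 91.70° ✓; |NK| = 31.10 ✗.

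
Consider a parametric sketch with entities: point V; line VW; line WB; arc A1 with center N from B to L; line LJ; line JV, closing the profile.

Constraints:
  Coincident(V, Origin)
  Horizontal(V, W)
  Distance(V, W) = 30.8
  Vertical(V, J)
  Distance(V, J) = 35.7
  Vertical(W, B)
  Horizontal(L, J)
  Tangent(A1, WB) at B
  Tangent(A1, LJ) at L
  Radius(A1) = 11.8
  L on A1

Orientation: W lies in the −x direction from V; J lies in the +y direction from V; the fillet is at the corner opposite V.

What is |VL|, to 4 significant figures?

40.44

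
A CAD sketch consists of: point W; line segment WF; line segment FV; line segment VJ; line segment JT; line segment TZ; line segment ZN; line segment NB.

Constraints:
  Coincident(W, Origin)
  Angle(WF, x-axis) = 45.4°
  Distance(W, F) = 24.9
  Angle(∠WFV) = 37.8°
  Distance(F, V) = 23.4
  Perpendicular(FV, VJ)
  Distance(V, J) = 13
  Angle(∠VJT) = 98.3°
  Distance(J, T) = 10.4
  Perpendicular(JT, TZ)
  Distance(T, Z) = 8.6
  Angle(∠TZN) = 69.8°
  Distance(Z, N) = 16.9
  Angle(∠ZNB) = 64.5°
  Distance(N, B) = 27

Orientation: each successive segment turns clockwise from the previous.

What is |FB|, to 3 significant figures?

33.2

W is at the origin; WF runs at 45.4° with length 24.9, so F = (17.5, 17.7). ∠WFV = 37.8° gives FV at -96.8° from the x-axis; with |FV| = 23.4, V = (14.7, -5.51). The perpendicularity gives VJ at right angles to FV, so VJ runs at 173°; with |VJ| = 13.0, J = (1.80, -3.97). ∠VJT = 98.3° gives JT at 91.5° from the x-axis; with |JT| = 10.4, T = (1.53, 6.43). JT is perpendicular to TZ, so TZ runs at 1.50°; with |TZ| = 8.6, Z = (10.1, 6.65). ∠TZN = 69.8° gives ZN at -109° from the x-axis; with |ZN| = 16.9, N = (4.71, -9.35). ∠ZNB = 64.5° gives NB at 136° from the x-axis; with |NB| = 27.0, B = (-14.6, 9.47). Then |FB| = |B − F| = 33.2.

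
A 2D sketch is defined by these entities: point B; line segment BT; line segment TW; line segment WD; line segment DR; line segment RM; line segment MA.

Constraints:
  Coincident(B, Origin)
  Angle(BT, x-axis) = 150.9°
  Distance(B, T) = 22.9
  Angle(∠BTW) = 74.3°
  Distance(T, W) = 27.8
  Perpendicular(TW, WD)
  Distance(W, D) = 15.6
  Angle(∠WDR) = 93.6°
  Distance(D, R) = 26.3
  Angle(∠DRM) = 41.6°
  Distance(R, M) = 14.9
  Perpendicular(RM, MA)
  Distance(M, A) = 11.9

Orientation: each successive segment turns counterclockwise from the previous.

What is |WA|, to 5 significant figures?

16.742

B is at the origin; BT runs at 150.9° with length 22.9, so T = (-20.009, 11.137). ∠BTW = 74.3° gives TW at -103.40° from the x-axis; with |TW| = 27.8, W = (-26.452, -15.906). The perpendicularity gives WD at right angles to TW, so WD runs at -13.400°; with |WD| = 15.6, D = (-11.277, -19.521). ∠WDR = 93.6° gives DR at 73.000° from the x-axis; with |DR| = 26.3, R = (-3.5873, 5.6295). ∠DRM = 41.6° gives RM at -148.60° from the x-axis; with |RM| = 14.9, M = (-16.305, -2.1336). RM ⟂ MA, so MA runs at -58.600°; with |MA| = 11.9, A = (-10.105, -12.291). Then |WA| = |A − W| = 16.742.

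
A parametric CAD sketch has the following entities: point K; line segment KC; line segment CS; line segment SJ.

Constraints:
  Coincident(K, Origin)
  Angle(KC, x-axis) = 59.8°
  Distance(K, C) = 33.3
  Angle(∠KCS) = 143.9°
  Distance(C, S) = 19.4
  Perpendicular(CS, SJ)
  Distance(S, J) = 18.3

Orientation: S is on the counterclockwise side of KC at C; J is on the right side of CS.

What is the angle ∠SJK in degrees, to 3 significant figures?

50.7°

K is at the origin; KC runs at 59.8° with length 33.3, so C = 33.3·(cos 59.8°, sin 59.8°) = (16.8, 28.8). ∠KCS = 143.9°, so CS runs at 59.8° + (180° − 143.9°) = 95.9° from the x-axis; with |CS| = 19.4, S = C + 19.4·(cos 95.9°, sin 95.9°) = (14.8, 48.1). CS ⟂ SJ; with |SJ| = 18.3 on the right of CS, J = S + 18.3·(0.995, 0.103) = (33.0, 50.0). Then cos ∠SJK = JS·JK / (|JS||JK|), giving 50.7°.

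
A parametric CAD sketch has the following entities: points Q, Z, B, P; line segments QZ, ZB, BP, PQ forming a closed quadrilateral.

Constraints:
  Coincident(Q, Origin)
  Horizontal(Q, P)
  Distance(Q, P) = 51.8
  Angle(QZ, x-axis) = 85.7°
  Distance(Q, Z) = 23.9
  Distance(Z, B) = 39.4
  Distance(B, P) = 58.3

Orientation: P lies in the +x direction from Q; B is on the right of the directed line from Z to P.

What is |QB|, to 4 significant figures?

15.72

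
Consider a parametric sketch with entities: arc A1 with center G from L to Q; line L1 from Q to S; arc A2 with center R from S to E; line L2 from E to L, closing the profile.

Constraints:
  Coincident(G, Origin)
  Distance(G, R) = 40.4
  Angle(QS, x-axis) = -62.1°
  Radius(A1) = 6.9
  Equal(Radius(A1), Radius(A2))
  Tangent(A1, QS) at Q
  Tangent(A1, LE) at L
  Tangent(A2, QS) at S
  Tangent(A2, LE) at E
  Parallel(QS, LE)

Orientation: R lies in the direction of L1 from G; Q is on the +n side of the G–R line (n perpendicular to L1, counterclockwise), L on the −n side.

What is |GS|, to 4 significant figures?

40.98

Tangency of A1 to both parallel lines with radius 6.9 puts Q and L at G ± 6.9·n: Q = (6.098, 3.229), L = (-6.098, -3.229). Equal radii place S and E the same way about R: S = R + 6.9·n = (25.00, -32.48), E = R − 6.9·n = (12.81, -38.93). Then |GS| = |S − G| = 40.98.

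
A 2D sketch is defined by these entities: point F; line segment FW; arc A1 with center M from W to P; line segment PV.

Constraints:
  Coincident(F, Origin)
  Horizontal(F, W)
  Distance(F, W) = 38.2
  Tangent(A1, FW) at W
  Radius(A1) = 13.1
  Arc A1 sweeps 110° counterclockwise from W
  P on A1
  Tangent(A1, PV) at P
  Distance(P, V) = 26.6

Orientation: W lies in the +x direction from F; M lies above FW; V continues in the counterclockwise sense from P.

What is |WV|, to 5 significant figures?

42.697

On A1, W sits at bearing -90° from M; a 110° counterclockwise sweep puts P at bearing 20°, so P = M + 13.1·(cos 20°, sin 20°) = (50.510, 17.580). The tangent condition forces MP to be normal to PV, so PV runs along (−sin 20°, cos 20°); with |PV| = 26.6, V = (41.412, 42.576). Then |WV| = |V − W| = 42.697.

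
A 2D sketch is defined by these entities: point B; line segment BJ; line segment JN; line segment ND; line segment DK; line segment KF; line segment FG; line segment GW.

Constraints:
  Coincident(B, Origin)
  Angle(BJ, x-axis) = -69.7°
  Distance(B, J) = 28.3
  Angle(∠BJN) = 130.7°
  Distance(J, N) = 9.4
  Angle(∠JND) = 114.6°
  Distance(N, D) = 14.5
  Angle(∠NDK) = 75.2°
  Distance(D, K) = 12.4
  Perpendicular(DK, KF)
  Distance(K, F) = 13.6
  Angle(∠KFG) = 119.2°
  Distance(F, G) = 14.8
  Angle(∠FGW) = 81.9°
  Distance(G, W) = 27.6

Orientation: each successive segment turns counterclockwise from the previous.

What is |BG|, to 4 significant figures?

42.26

DK is perpendicular to KF, so KF runs at -120.2°; with |KF| = 13.6, F = (11.32, -25.08). ∠KFG = 119.2° gives FG at -59.40° from the x-axis; with |FG| = 14.8, G = (18.86, -37.82). Then |BG| = |G − B| = 42.26.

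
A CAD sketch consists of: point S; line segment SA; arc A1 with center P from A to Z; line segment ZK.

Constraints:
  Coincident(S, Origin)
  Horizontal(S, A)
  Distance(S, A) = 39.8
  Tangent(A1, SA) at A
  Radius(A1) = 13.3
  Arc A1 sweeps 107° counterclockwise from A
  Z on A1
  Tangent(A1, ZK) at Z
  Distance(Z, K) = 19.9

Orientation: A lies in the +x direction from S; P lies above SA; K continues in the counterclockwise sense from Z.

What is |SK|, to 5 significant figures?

59.100

S is at the origin; SA is horizontal with |SA| = 39.8 and A on the +x side, so A = (39.800, 0.0000). Since A1 is tangent to SA there, PA ⟂ SA, so P = A + (0, 13.3) = (39.800, 13.300). On A1, A sits at bearing -90° from P; a 107° counterclockwise sweep puts Z at bearing 17°, so Z = P + 13.3·(cos 17°, sin 17°) = (52.519, 17.189). A1 meets ZK tangentially, so PZ is at right angles to ZK, so ZK runs along (−sin 17°, cos 17°); with |ZK| = 19.9, K = (46.701, 36.219). Then |SK| = |K − S| = 59.100.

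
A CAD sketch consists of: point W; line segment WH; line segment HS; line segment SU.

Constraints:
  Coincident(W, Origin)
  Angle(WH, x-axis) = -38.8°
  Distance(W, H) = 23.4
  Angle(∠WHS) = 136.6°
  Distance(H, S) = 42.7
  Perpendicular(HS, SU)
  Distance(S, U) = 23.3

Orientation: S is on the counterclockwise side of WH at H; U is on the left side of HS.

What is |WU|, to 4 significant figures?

60.14

∠WHS = 136.6°, so HS runs at -38.8° + (180° − 136.6°) = 4.600° from the x-axis; with |HS| = 42.7, S = H + 42.7·(cos 4.600°, sin 4.600°) = (60.80, -11.24). HS is perpendicular to SU; with |SU| = 23.3 on the left of HS, U = S + 23.3·(-0.08020, 0.9968) = (58.93, 11.99). Then |WU| = |U − W| = 60.14.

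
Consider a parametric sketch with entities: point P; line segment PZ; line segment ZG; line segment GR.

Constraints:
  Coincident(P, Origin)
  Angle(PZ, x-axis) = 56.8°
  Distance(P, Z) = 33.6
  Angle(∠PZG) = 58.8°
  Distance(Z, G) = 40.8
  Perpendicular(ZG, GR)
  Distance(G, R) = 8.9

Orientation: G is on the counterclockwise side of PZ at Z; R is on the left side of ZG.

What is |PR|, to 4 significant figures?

30.67

P is at the origin; PZ runs at 56.8° with length 33.6, so Z = 33.6·(cos 56.8°, sin 56.8°) = (18.40, 28.12). ∠PZG = 58.8°, so ZG runs at 56.8° + (180° − 58.8°) = 178.0° from the x-axis; with |ZG| = 40.8, G = Z + 40.8·(cos 178.0°, sin 178.0°) = (-22.38, 29.54). ZG ⟂ GR; with |GR| = 8.9 on the left of ZG, R = G + 8.9·(-0.03490, -0.9994) = (-22.69, 20.64). Then |PR| = |R − P| = 30.67.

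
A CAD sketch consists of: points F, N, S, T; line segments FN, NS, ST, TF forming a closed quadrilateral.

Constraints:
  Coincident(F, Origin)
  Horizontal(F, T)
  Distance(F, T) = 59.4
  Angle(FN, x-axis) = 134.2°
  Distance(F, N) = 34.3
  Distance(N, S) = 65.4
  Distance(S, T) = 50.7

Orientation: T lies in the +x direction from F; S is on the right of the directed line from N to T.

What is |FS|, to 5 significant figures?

31.509

Checks: |NS| = 65.40 ✓; |ST| = 50.70 ✓.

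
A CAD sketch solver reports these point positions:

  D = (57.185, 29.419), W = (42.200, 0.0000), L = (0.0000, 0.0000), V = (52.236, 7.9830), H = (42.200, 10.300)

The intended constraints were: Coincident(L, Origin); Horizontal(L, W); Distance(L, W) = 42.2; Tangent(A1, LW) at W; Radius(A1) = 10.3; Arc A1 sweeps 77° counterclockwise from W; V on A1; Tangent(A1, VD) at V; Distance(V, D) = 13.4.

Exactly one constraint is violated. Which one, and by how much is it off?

Distance(V, D) = 13.4 — off by 8.60.

L = (0.00, 0.00) ✓; L.y = 0.00, W.y = 0.00 ✓; |LW| = 42.20 ✓; ∠(HW, WL) = 90.00° ✓; |HW| = 10.30 ✓; bearing(H→V) − bearing(H→W) = 77.00° ✓; |HV| = 10.30 ✓; ∠(HV, VD) = 90.00° ✓; |VD| = 22.00 ✗.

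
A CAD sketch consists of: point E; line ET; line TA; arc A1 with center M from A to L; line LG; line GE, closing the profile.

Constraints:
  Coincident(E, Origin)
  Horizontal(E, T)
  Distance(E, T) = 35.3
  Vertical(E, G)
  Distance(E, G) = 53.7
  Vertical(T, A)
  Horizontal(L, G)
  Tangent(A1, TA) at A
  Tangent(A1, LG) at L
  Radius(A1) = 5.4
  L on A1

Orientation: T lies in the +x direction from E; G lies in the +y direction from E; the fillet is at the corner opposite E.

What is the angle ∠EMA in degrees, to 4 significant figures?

121.8°

The virtual corner opposite E is at (35.30, 53.70). Tangency of A1 to TA means the radius MA is perpendicular to TA and tangency of A1 to LG means the radius ML is perpendicular to LG, with radius 5.4, so the center M sits 5.4 in from both sides at M = (29.90, 48.30). That places the tangent points at A = (35.30, 48.30) on TA and L = (29.90, 53.70) on LG. Then cos ∠EMA = ME·MA / (|ME||MA|), giving 121.8°.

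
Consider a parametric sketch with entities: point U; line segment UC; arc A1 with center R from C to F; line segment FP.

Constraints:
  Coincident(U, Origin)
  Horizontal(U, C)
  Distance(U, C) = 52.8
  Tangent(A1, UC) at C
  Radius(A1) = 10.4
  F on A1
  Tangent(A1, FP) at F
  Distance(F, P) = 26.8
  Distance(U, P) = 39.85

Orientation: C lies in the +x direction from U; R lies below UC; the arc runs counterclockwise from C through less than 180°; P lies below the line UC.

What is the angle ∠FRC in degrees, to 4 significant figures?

56.45°

U is at the origin; UC is horizontal with |UC| = 52.8 and C on the +x side, so C = (52.80, 0.000). A1 meets UC tangentially, so RC is at right angles to UC, so R = C + (0, -10.4) = (52.80, -10.40). Since RF ⟂ FP (tangency), |RP| = √(10.4² + 26.8²) = 28.75 regardless of where F sits on A1. So P lies on both circle(U, 39.85) and circle(R, 28.75); the below-UC intersection is P = (29.32, -26.99). F is the foot of the tangent from P: F = (44.13, -4.652).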